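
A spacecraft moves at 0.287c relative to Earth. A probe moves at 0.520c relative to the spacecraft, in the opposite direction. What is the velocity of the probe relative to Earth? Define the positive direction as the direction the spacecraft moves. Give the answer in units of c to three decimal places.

With v = 0.287 and u' = -0.520 (in units of c),
u = (u' + v)/(1 + u'v/c²):
u = (-0.520 + 0.287) / (1 + (-0.520)·0.287) = -0.2330/0.8508 = -0.2739

-0.274c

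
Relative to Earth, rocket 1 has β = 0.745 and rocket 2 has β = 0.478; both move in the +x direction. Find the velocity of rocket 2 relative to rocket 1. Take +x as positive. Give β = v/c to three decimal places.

β = -0.415

β_A = 0.745, β_B = 0.478.
Transform to A's frame with the inverse velocity-addition law: u' = (u − v)/(1 − uv/c²), taking u = β_B and v = β_A.
u' = (0.478 − 0.745) / (1 − (0.745)(0.478)) = -0.2670/0.6439 = -0.4147.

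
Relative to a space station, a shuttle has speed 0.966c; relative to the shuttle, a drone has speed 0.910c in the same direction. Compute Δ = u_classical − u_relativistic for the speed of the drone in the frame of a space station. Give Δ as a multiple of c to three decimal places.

Galilean: u_cl = 0.910 + 0.966 = 1.8760.
Relativistic: u_rel = (0.910 + 0.966) / (1 + 0.910·0.966) = 1.8760/1.8791 = 0.9984.
Δ = 1.8760 − 0.9984 = 0.8776.
(The classical prediction exceeds c; the relativistic result does not.)

Δ = 0.878c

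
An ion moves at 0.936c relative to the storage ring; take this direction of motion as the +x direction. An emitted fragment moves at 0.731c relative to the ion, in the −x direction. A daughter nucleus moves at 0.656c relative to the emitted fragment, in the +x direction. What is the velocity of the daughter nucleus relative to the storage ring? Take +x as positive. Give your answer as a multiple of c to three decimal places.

Apply u = (u' + v)/(1 + u'v/c²) successively, working outward toward the storage ring.
Start: velocity of the ion relative to the storage ring = 0.9360c.
Compose with the emitted fragment (u' = -0.731 in the ion frame): u_1 = (-0.731 + 0.936) / (1 + (-0.731)·0.936) = 0.2050/0.3158 = 0.6492.
Compose with the daughter nucleus (u' = 0.656 in the emitted fragment frame): u_2 = (0.656 + 0.649) / (1 + 0.656·0.649) = 1.3052/1.4259 = 0.9154.

+0.915c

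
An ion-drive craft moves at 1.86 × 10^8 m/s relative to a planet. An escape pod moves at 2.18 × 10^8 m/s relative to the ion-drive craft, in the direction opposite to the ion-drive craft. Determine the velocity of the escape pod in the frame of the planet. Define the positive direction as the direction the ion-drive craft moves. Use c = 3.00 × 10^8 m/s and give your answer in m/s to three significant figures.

In units of c (dividing by 3.00 × 10^8 m/s): v = 0.620, u' = -0.727.
u = (u' + v)/(1 + u'v/c²):
u = (-0.727 + 0.620) / (1 + (-0.727)·0.620) = -0.1067/0.5495 = -0.1941
Converting back: u = -0.1941 × 3.00 × 10^8 m/s.

-5.82 × 10^7 m/s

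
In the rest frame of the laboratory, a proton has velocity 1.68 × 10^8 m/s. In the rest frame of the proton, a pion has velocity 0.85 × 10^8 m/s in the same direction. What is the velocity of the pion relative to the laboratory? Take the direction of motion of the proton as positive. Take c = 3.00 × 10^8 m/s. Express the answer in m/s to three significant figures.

In units of c (dividing by 3.00 × 10^8 m/s): v = 0.560, u' = 0.283.
u = (u' + v)/(1 + u'v/c²):
u = (0.283 + 0.560) / (1 + 0.283·0.560) = 0.8433/1.1587 = 0.7278
(Galilean addition would give +0.843c.)
Converting back: u = 0.7278 × 3.00 × 10^8 m/s.

2.18 × 10^8 m/s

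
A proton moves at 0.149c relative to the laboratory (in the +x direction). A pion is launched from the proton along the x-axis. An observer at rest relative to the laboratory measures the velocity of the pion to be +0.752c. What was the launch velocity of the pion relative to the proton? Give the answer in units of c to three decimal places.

Invert the composition law: u' = (u − v)/(1 − uv/c²).
u' = (0.752 − 0.149) / (1 − (0.752)(0.149)) = 0.6030/0.8880 = 0.6791.

+0.679c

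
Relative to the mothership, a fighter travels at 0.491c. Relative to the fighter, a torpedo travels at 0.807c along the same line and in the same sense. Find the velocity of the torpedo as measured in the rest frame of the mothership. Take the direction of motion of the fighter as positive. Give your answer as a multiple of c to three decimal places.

With v = 0.491 and u' = 0.807 (in units of c),
u = (u' + v)/(1 + u'v/c²):
u = (0.807 + 0.491) / (1 + 0.807·0.491) = 1.2980/1.3962 = 0.9296
(Galilean addition would give +1.298c, exceeding c.)

0.930c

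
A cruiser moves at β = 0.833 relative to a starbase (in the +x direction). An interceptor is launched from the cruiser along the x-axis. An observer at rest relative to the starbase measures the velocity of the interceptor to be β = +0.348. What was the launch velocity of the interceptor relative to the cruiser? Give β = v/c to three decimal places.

Invert the composition law: u' = (u − v)/(1 − uv/c²).
u' = (0.348 − 0.833) / (1 − (0.348)(0.833)) = -0.4850/0.7101 = -0.6830.

β = -0.683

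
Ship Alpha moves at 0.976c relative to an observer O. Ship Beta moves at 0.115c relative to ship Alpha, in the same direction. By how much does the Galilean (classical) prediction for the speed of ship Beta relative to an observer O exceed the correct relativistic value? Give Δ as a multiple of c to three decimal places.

Δ = 0.110c

Galilean: u_cl = 0.115 + 0.976 = 1.0910.
Relativistic: u_rel = (0.115 + 0.976) / (1 + 0.115·0.976) = 1.0910/1.1122 = 0.9809.
Δ = 1.0910 − 0.9809 = 0.1101.
(The classical prediction exceeds c; the relativistic result does not.)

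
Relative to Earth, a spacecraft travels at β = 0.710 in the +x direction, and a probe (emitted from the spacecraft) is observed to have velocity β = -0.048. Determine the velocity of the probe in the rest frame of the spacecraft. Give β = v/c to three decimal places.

Invert the composition law: u' = (u − v)/(1 − uv/c²).
u' = (-0.048 − 0.710) / (1 − (-0.048)(0.710)) = -0.7580/1.0341 = -0.7330.

β = -0.733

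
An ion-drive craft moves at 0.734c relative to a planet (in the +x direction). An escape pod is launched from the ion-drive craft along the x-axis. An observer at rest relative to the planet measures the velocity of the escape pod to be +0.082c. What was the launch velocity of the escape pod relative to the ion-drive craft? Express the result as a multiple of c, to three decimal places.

Invert the composition law: u' = (u − v)/(1 − uv/c²).
u' = (0.082 − 0.734) / (1 − (0.082)(0.734)) = -0.6520/0.9398 = -0.6938.

-0.694c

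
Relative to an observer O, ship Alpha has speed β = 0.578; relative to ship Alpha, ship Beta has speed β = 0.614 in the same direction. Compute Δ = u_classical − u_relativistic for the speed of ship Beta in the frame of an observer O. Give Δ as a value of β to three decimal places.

Δ = 0.312

Galilean: u_cl = 0.614 + 0.578 = 1.1920.
Relativistic: u_rel = (0.614 + 0.578) / (1 + 0.614·0.578) = 1.1920/1.3549 = 0.8798.
Δ = 1.1920 − 0.8798 = 0.3122.
(The classical prediction exceeds c; the relativistic result does not.)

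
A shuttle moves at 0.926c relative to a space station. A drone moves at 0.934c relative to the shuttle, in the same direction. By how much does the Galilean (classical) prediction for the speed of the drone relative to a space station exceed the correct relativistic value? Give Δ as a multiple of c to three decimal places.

Δ = 0.863c

Galilean: u_cl = 0.934 + 0.926 = 1.8600.
Relativistic: u_rel = (0.934 + 0.926) / (1 + 0.934·0.926) = 1.8600/1.8649 = 0.9974.
Δ = 1.8600 − 0.9974 = 0.8626.
(The classical prediction exceeds c; the relativistic result does not.)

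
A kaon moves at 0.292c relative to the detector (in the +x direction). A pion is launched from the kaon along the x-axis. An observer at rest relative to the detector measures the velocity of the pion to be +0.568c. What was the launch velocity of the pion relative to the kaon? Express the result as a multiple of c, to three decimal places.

Invert the composition law: u' = (u − v)/(1 − uv/c²).
u' = (0.568 − 0.292) / (1 − (0.568)(0.292)) = 0.2760/0.8341 = 0.3309.

+0.331c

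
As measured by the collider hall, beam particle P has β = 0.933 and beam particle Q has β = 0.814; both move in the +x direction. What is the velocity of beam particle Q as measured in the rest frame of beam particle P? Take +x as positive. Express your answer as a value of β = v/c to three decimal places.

β_A = 0.933, β_B = 0.814.
Transform to A's frame with the inverse velocity-addition law: u' = (u − v)/(1 − uv/c²), taking u = β_B and v = β_A.
u' = (0.814 − 0.933) / (1 − (0.933)(0.814)) = -0.1190/0.2405 = -0.4947.

β = -0.495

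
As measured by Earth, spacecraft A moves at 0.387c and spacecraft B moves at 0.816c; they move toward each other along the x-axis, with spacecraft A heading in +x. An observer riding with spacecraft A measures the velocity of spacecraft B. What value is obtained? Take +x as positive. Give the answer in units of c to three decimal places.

-0.914c

β_A = 0.387, β_B = -0.816.
Transform to A's frame with the inverse velocity-addition law: u' = (u − v)/(1 − uv/c²), taking u = β_B and v = β_A.
u' = (-0.816 − 0.387) / (1 − (0.387)(-0.816)) = -1.2030/1.3158 = -0.9143.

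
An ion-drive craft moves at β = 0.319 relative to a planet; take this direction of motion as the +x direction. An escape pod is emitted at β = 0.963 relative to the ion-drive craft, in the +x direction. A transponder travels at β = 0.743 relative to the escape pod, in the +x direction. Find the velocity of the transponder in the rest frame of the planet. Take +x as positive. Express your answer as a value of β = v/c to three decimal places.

β = 0.997

Apply u = (u' + v)/(1 + u'v/c²) successively, working outward toward the planet.
Start: velocity of the ion-drive craft relative to the planet = 0.3190c.
Compose with the escape pod (u' = 0.963 in the ion-drive craft frame): u_1 = (0.963 + 0.319) / (1 + 0.963·0.319) = 1.2820/1.3072 = 0.9807.
Compose with the transponder (u' = 0.743 in the escape pod frame): u_2 = (0.743 + 0.981) / (1 + 0.743·0.981) = 1.7237/1.7287 = 0.9971.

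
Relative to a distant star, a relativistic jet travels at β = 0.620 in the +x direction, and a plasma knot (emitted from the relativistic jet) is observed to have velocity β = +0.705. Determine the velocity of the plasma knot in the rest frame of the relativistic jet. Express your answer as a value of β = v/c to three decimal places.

β = +0.151

Invert the composition law: u' = (u − v)/(1 − uv/c²).
u' = (0.705 − 0.620) / (1 − (0.705)(0.620)) = 0.0850/0.5629 = 0.1510.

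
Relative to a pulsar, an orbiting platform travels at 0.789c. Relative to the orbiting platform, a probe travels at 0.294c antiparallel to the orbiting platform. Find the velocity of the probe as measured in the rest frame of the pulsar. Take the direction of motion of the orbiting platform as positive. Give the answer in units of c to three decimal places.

+0.645c

With v = 0.789 and u' = -0.294 (in units of c),
u = (u' + v)/(1 + u'v/c²):
u = (-0.294 + 0.789) / (1 + (-0.294)·0.789) = 0.4950/0.7680 = 0.6445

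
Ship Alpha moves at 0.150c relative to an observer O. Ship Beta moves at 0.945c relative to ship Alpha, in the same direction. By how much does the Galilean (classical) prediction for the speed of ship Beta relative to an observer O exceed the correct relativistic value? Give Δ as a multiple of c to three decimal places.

Galilean: u_cl = 0.945 + 0.150 = 1.0950.
Relativistic: u_rel = (0.945 + 0.150) / (1 + 0.945·0.150) = 1.0950/1.1418 = 0.9591.
Δ = 1.0950 − 0.9591 = 0.1359.
(The classical prediction exceeds c; the relativistic result does not.)

Δ = 0.136c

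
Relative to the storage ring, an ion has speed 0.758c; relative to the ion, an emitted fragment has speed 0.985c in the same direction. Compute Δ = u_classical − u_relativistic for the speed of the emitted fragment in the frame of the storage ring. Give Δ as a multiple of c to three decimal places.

Galilean: u_cl = 0.985 + 0.758 = 1.7430.
Relativistic: u_rel = (0.985 + 0.758) / (1 + 0.985·0.758) = 1.7430/1.7466 = 0.9979.
Δ = 1.7430 − 0.9979 = 0.7451.
(The classical prediction exceeds c; the relativistic result does not.)

Δ = 0.745c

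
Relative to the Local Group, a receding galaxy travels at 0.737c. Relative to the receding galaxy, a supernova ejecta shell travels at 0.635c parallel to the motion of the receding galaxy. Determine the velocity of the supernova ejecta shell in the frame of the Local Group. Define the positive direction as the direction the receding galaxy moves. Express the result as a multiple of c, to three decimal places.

0.935c

With v = 0.737 and u' = 0.635 (in units of c),
u = (u' + v)/(1 + u'v/c²):
u = (0.635 + 0.737) / (1 + 0.635·0.737) = 1.3720/1.4680 = 0.9346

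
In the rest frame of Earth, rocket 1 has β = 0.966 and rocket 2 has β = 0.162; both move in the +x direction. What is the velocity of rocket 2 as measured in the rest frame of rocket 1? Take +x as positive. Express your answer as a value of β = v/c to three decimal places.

β_A = 0.966, β_B = 0.162.
Transform to A's frame with the inverse velocity-addition law: u' = (u − v)/(1 − uv/c²), taking u = β_B and v = β_A.
u' = (0.162 − 0.966) / (1 − (0.966)(0.162)) = -0.8040/0.8435 = -0.9532.

β = -0.953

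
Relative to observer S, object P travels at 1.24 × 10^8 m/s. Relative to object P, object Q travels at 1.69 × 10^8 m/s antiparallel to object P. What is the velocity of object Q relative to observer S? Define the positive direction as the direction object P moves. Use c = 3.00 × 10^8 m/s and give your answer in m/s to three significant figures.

In units of c (dividing by 3.00 × 10^8 m/s): v = 0.413, u' = -0.563.
u = (u' + v)/(1 + u'v/c²):
u = (-0.563 + 0.413) / (1 + (-0.563)·0.413) = -0.1500/0.7672 = -0.1955
Converting back: u = -0.1955 × 3.00 × 10^8 m/s.

-5.87 × 10^7 m/s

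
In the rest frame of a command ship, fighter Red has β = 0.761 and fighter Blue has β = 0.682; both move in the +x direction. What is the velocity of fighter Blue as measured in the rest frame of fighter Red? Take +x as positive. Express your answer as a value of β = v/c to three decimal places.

β = -0.164

β_A = 0.761, β_B = 0.682.
Transform to A's frame with the inverse velocity-addition law: u' = (u − v)/(1 − uv/c²), taking u = β_B and v = β_A.
u' = (0.682 − 0.761) / (1 − (0.761)(0.682)) = -0.0790/0.4810 = -0.1642.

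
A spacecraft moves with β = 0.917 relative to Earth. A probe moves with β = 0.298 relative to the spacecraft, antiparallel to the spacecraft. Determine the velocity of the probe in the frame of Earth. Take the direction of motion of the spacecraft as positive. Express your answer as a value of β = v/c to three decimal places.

With v = 0.917 and u' = -0.298 (in units of c),
u = (u' + v)/(1 + u'v/c²):
u = (-0.298 + 0.917) / (1 + (-0.298)·0.917) = 0.6190/0.7267 = 0.8518

β = +0.852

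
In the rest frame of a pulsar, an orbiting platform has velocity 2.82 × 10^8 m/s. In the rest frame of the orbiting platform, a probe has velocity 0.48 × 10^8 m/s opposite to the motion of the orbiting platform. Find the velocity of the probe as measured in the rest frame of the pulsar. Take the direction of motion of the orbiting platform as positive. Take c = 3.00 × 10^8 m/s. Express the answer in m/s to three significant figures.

In units of c (dividing by 3.00 × 10^8 m/s): v = 0.940, u' = -0.160.
u = (u' + v)/(1 + u'v/c²):
u = (-0.160 + 0.940) / (1 + (-0.160)·0.940) = 0.7800/0.8496 = 0.9181
Converting back: u = 0.9181 × 3.00 × 10^8 m/s.

+2.75 × 10^8 m/s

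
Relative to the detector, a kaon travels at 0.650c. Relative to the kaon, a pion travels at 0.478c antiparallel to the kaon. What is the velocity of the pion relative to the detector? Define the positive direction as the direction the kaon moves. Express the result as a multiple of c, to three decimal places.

+0.250c

With v = 0.650 and u' = -0.478 (in units of c),
u = (u' + v)/(1 + u'v/c²):
u = (-0.478 + 0.650) / (1 + (-0.478)·0.650) = 0.1720/0.6893 = 0.2495
(Galilean addition would give +0.172c.)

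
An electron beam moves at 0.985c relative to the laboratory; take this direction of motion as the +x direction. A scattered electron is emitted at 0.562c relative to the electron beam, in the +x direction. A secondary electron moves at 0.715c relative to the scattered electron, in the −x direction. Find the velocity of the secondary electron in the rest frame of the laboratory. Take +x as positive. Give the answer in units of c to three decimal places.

Apply u = (u' + v)/(1 + u'v/c²) successively, working outward toward the laboratory.
Start: velocity of the electron beam relative to the laboratory = 0.9850c.
Compose with the scattered electron (u' = 0.562 in the electron beam frame): u_1 = (0.562 + 0.985) / (1 + 0.562·0.985) = 1.5470/1.5536 = 0.9958.
Compose with the secondary electron (u' = -0.715 in the scattered electron frame): u_2 = (-0.715 + 0.996) / (1 + (-0.715)·0.996) = 0.2808/0.2880 = 0.9748.

+0.975c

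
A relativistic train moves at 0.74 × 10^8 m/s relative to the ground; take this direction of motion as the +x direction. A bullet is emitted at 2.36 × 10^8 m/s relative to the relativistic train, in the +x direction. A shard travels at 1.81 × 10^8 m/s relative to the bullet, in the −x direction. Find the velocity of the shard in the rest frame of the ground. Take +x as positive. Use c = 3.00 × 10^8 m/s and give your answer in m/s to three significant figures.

+1.65 × 10^8 m/s

Apply u = (u' + v)/(1 + u'v/c²) successively, working outward toward the ground.
(Dividing each given speed by c = 3.00 × 10^8 m/s to work in units of c.)
Start: velocity of the relativistic train relative to the ground = 0.2467c.
Compose with the bullet (u' = 0.787 in the relativistic train frame): u_1 = (0.787 + 0.247) / (1 + 0.787·0.247) = 1.0333/1.1940 = 0.8654.
Compose with the shard (u' = -0.603 in the bullet frame): u_2 = (-0.603 + 0.865) / (1 + (-0.603)·0.865) = 0.2621/0.4779 = 0.5484.
So u = 0.5484 × 3.00 × 10^8 m/s.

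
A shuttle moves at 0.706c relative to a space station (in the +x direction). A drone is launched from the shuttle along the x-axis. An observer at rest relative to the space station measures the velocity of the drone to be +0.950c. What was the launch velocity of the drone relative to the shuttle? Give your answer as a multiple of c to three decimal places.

Invert the composition law: u' = (u − v)/(1 − uv/c²).
u' = (0.950 − 0.706) / (1 − (0.950)(0.706)) = 0.2440/0.3293 = 0.7410.

+0.741c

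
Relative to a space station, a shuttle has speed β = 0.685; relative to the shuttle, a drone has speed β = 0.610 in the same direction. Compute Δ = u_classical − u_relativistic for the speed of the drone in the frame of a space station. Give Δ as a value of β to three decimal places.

Δ = 0.382

Galilean: u_cl = 0.610 + 0.685 = 1.2950.
Relativistic: u_rel = (0.610 + 0.685) / (1 + 0.610·0.685) = 1.2950/1.4179 = 0.9134.
Δ = 1.2950 − 0.9134 = 0.3816.
(The classical prediction exceeds c; the relativistic result does not.)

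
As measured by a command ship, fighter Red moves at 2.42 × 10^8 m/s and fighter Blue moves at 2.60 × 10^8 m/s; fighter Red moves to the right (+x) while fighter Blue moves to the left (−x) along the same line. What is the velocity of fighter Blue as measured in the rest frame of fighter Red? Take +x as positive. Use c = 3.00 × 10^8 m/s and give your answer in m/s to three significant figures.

β_A = 0.807, β_B = -0.867 (dividing each by c = 3.00 × 10^8 m/s).
Transform to A's frame with the inverse velocity-addition law: u' = (u − v)/(1 − uv/c²), taking u = β_B and v = β_A.
u' = (-0.867 − 0.807) / (1 − (0.807)(-0.867)) = -1.6733/1.6991 = -0.9848.
u' = -0.9848 × 3.00 × 10^8 m/s.

-2.95 × 10^8 m/s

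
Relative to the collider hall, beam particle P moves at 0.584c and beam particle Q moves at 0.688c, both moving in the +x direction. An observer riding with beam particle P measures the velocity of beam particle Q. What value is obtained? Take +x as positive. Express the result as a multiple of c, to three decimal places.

+0.174c

β_A = 0.584, β_B = 0.688.
Transform to A's frame with the inverse velocity-addition law: u' = (u − v)/(1 − uv/c²), taking u = β_B and v = β_A.
u' = (0.688 − 0.584) / (1 − (0.584)(0.688)) = 0.1040/0.5982 = 0.1739.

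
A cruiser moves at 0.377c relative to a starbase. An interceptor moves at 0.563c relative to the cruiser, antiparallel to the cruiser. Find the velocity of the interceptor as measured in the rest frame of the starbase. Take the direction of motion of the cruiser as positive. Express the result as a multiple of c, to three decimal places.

-0.236c

With v = 0.377 and u' = -0.563 (in units of c),
u = (u' + v)/(1 + u'v/c²):
u = (-0.563 + 0.377) / (1 + (-0.563)·0.377) = -0.1860/0.7877 = -0.2361
(Galilean addition would give -0.186c.)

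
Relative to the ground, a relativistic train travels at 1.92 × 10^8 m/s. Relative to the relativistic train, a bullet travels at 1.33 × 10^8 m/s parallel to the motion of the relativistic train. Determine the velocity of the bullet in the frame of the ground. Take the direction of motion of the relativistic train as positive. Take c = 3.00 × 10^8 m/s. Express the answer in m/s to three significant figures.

2.53 × 10^8 m/s

In units of c (dividing by 3.00 × 10^8 m/s): v = 0.640, u' = 0.443.
u = (u' + v)/(1 + u'v/c²):
u = (0.443 + 0.640) / (1 + 0.443·0.640) = 1.0833/1.2837 = 0.8439
(Galilean addition would give +1.083c, exceeding c.)
Converting back: u = 0.8439 × 3.00 × 10^8 m/s.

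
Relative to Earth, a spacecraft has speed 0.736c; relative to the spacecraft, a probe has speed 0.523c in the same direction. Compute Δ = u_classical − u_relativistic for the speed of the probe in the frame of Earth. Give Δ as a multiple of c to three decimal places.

Galilean: u_cl = 0.523 + 0.736 = 1.2590.
Relativistic: u_rel = (0.523 + 0.736) / (1 + 0.523·0.736) = 1.2590/1.3849 = 0.9091.
Δ = 1.2590 − 0.9091 = 0.3499.
(The classical prediction exceeds c; the relativistic result does not.)

Δ = 0.350c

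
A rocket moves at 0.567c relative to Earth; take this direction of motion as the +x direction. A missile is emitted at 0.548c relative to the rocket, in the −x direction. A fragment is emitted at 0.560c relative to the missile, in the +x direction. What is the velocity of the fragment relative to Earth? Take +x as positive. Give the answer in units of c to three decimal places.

+0.579c

Apply u = (u' + v)/(1 + u'v/c²) successively, working outward toward Earth.
Start: velocity of the rocket relative to Earth = 0.5670c.
Compose with the missile (u' = -0.548 in the rocket frame): u_1 = (-0.548 + 0.567) / (1 + (-0.548)·0.567) = 0.0190/0.6893 = 0.0276.
Compose with the fragment (u' = 0.560 in the missile frame): u_2 = (0.560 + 0.028) / (1 + 0.560·0.028) = 0.5876/1.0154 = 0.5786.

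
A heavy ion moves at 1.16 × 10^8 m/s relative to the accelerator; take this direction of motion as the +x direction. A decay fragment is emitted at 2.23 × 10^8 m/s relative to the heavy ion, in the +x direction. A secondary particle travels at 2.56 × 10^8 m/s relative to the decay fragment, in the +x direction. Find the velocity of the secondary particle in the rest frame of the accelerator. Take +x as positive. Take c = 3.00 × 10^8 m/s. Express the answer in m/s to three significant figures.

Apply u = (u' + v)/(1 + u'v/c²) successively, working outward toward the accelerator.
(Dividing each given speed by c = 3.00 × 10^8 m/s to work in units of c.)
Start: velocity of the heavy ion relative to the accelerator = 0.3867c.
Compose with the decay fragment (u' = 0.743 in the heavy ion frame): u_1 = (0.743 + 0.387) / (1 + 0.743·0.387) = 1.1300/1.2874 = 0.8777.
Compose with the secondary particle (u' = 0.853 in the decay fragment frame): u_2 = (0.853 + 0.878) / (1 + 0.853·0.878) = 1.7311/1.7490 = 0.9897.
So u = 0.9897 × 3.00 × 10^8 m/s.

2.97 × 10^8 m/s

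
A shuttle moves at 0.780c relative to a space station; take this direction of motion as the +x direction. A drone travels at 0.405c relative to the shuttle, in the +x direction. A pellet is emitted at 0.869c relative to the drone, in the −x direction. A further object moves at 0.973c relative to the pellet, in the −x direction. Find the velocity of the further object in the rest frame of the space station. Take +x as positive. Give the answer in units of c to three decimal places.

-0.964c

Apply u = (u' + v)/(1 + u'v/c²) successively, working outward toward the space station.
Start: velocity of the shuttle relative to the space station = 0.7800c.
Compose with the drone (u' = 0.405 in the shuttle frame): u_1 = (0.405 + 0.780) / (1 + 0.405·0.780) = 1.1850/1.3159 = 0.9005.
Compose with the pellet (u' = -0.869 in the drone frame): u_2 = (-0.869 + 0.901) / (1 + (-0.869)·0.901) = 0.0315/0.2174 = 0.1450.
Compose with the further object (u' = -0.973 in the pellet frame): u_3 = (-0.973 + 0.145) / (1 + (-0.973)·0.145) = -0.8280/0.8589 = -0.9640.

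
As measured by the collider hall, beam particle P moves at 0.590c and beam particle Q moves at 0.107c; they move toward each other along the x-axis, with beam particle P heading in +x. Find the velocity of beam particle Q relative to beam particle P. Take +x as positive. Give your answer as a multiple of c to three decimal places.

-0.656c

β_A = 0.590, β_B = -0.107.
Transform to A's frame with the inverse velocity-addition law: u' = (u − v)/(1 − uv/c²), taking u = β_B and v = β_A.
u' = (-0.107 − 0.590) / (1 − (0.590)(-0.107)) = -0.6970/1.0631 = -0.6556.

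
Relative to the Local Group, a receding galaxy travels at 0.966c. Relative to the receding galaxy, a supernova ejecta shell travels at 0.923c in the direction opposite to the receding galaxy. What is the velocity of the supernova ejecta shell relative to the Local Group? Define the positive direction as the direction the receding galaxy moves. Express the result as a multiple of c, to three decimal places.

+0.397c

With v = 0.966 and u' = -0.923 (in units of c),
u = (u' + v)/(1 + u'v/c²):
u = (-0.923 + 0.966) / (1 + (-0.923)·0.966) = 0.0430/0.1084 = 0.3967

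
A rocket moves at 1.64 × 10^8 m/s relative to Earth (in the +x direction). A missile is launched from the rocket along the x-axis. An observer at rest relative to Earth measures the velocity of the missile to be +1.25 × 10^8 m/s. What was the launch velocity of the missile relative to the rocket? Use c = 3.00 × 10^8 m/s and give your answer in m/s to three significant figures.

v = 0.547c, u = 0.417c.
Invert the composition law: u' = (u − v)/(1 − uv/c²).
u' = (0.417 − 0.547) / (1 − (0.417)(0.547)) = -0.1300/0.7722 = -0.1683.
u' = -0.1683 × 3.00 × 10^8 m/s.

-5.05 × 10^7 m/s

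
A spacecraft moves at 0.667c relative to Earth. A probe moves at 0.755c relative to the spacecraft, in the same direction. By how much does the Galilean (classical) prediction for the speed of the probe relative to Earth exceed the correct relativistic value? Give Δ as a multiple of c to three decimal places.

Δ = 0.476c

Galilean: u_cl = 0.755 + 0.667 = 1.4220.
Relativistic: u_rel = (0.755 + 0.667) / (1 + 0.755·0.667) = 1.4220/1.5036 = 0.9457.
Δ = 1.4220 − 0.9457 = 0.4763.
(The classical prediction exceeds c; the relativistic result does not.)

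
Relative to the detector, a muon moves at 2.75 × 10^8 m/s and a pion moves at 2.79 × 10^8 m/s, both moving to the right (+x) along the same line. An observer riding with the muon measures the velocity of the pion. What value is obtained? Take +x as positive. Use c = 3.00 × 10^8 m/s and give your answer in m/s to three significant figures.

+2.71 × 10^7 m/s

β_A = 0.917, β_B = 0.930 (dividing each by c = 3.00 × 10^8 m/s).
Transform to A's frame with the inverse velocity-addition law: u' = (u − v)/(1 − uv/c²), taking u = β_B and v = β_A.
u' = (0.930 − 0.917) / (1 − (0.917)(0.930)) = 0.0133/0.1475 = 0.0904.
u' = 0.0904 × 3.00 × 10^8 m/s.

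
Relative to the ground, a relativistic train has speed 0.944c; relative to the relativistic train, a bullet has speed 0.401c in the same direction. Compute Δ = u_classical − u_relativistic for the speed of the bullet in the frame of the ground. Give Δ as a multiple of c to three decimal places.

Δ = 0.369c

Galilean: u_cl = 0.401 + 0.944 = 1.3450.
Relativistic: u_rel = (0.401 + 0.944) / (1 + 0.401·0.944) = 1.3450/1.3785 = 0.9757.
Δ = 1.3450 − 0.9757 = 0.3693.
(The classical prediction exceeds c; the relativistic result does not.)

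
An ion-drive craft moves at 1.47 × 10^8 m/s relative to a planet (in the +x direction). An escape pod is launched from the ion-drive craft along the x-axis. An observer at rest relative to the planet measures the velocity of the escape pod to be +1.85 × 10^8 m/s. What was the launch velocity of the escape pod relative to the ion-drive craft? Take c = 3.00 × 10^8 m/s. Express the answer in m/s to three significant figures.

+5.45 × 10^7 m/s

v = 0.490c, u = 0.617c.
Invert the composition law: u' = (u − v)/(1 − uv/c²).
u' = (0.617 − 0.490) / (1 − (0.617)(0.490)) = 0.1267/0.6978 = 0.1815.
u' = 0.1815 × 3.00 × 10^8 m/s.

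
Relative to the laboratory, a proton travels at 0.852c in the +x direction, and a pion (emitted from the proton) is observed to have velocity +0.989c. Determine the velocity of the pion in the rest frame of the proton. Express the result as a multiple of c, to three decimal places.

Invert the composition law: u' = (u − v)/(1 − uv/c²).
u' = (0.989 − 0.852) / (1 − (0.989)(0.852)) = 0.1370/0.1574 = 0.8705.

+0.871c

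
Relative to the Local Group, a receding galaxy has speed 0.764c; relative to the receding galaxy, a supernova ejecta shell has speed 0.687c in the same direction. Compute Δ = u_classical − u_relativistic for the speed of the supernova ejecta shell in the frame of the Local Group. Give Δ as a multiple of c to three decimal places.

Galilean: u_cl = 0.687 + 0.764 = 1.4510.
Relativistic: u_rel = (0.687 + 0.764) / (1 + 0.687·0.764) = 1.4510/1.5249 = 0.9516.
Δ = 1.4510 − 0.9516 = 0.4994.
(The classical prediction exceeds c; the relativistic result does not.)

Δ = 0.499c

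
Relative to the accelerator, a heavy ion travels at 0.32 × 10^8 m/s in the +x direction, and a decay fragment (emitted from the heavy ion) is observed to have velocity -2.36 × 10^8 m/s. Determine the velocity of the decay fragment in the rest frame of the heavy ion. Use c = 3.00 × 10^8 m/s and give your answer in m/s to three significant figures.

-2.47 × 10^8 m/s

v = 0.107c, u = -0.787c.
Invert the composition law: u' = (u − v)/(1 − uv/c²).
u' = (-0.787 − 0.107) / (1 − (-0.787)(0.107)) = -0.8933/1.0839 = -0.8242.
u' = -0.8242 × 3.00 × 10^8 m/s.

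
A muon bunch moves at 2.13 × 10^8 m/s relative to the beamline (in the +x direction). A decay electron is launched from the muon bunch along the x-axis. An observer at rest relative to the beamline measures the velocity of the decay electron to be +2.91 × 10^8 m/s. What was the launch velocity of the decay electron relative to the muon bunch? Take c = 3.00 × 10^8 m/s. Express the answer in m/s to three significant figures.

+2.51 × 10^8 m/s

v = 0.710c, u = 0.970c.
Invert the composition law: u' = (u − v)/(1 − uv/c²).
u' = (0.970 − 0.710) / (1 − (0.970)(0.710)) = 0.2600/0.3113 = 0.8352.
u' = 0.8352 × 3.00 × 10^8 m/s.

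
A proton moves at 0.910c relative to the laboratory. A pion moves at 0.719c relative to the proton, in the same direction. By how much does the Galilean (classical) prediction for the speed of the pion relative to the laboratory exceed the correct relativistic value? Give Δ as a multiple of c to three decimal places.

Δ = 0.644c

Galilean: u_cl = 0.719 + 0.910 = 1.6290.
Relativistic: u_rel = (0.719 + 0.910) / (1 + 0.719·0.910) = 1.6290/1.6543 = 0.9847.
Δ = 1.6290 − 0.9847 = 0.6443.
(The classical prediction exceeds c; the relativistic result does not.)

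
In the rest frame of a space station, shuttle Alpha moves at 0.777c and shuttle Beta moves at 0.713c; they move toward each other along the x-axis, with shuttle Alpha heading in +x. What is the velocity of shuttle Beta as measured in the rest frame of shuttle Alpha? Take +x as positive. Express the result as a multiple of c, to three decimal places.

β_A = 0.777, β_B = -0.713.
Transform to A's frame with the inverse velocity-addition law: u' = (u − v)/(1 − uv/c²), taking u = β_B and v = β_A.
u' = (-0.713 − 0.777) / (1 − (0.777)(-0.713)) = -1.4900/1.5540 = -0.9588.

-0.959c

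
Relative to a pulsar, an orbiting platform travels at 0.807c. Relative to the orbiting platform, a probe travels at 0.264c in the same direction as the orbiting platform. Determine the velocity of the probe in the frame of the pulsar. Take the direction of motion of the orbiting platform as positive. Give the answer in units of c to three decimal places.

0.883c

With v = 0.807 and u' = 0.264 (in units of c),
u = (u' + v)/(1 + u'v/c²):
u = (0.264 + 0.807) / (1 + 0.264·0.807) = 1.0710/1.2130 = 0.8829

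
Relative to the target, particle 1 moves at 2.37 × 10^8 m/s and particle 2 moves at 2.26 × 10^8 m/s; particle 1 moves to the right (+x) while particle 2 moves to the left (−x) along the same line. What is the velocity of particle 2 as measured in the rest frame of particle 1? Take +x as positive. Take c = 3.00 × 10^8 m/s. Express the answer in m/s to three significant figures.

β_A = 0.790, β_B = -0.753 (dividing each by c = 3.00 × 10^8 m/s).
Transform to A's frame with the inverse velocity-addition law: u' = (u − v)/(1 − uv/c²), taking u = β_B and v = β_A.
u' = (-0.753 − 0.790) / (1 − (0.790)(-0.753)) = -1.5433/1.5951 = -0.9675.
u' = -0.9675 × 3.00 × 10^8 m/s.

-2.90 × 10^8 m/s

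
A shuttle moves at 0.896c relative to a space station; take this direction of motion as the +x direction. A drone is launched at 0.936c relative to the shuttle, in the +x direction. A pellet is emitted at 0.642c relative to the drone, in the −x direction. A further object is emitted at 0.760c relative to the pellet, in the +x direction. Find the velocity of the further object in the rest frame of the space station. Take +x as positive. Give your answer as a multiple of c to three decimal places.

Apply u = (u' + v)/(1 + u'v/c²) successively, working outward toward the space station.
Start: velocity of the shuttle relative to the space station = 0.8960c.
Compose with the drone (u' = 0.936 in the shuttle frame): u_1 = (0.936 + 0.896) / (1 + 0.936·0.896) = 1.8320/1.8387 = 0.9964.
Compose with the pellet (u' = -0.642 in the drone frame): u_2 = (-0.642 + 0.996) / (1 + (-0.642)·0.996) = 0.3544/0.3603 = 0.9835.
Compose with the further object (u' = 0.760 in the pellet frame): u_3 = (0.760 + 0.984) / (1 + 0.760·0.984) = 1.7435/1.7475 = 0.9977.

+0.998c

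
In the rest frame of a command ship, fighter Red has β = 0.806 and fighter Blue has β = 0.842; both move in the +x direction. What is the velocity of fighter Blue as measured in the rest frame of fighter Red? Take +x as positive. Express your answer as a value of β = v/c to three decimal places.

β = +0.112

β_A = 0.806, β_B = 0.842.
Transform to A's frame with the inverse velocity-addition law: u' = (u − v)/(1 − uv/c²), taking u = β_B and v = β_A.
u' = (0.842 − 0.806) / (1 − (0.806)(0.842)) = 0.0360/0.3213 = 0.1120.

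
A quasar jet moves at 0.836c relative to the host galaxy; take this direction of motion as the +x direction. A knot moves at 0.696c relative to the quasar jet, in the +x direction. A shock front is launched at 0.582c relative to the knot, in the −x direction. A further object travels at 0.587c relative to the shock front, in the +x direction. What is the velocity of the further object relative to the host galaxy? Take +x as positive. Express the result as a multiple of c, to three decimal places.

Apply u = (u' + v)/(1 + u'v/c²) successively, working outward toward the host galaxy.
Start: velocity of the quasar jet relative to the host galaxy = 0.8360c.
Compose with the knot (u' = 0.696 in the quasar jet frame): u_1 = (0.696 + 0.836) / (1 + 0.696·0.836) = 1.5320/1.5819 = 0.9685.
Compose with the shock front (u' = -0.582 in the knot frame): u_2 = (-0.582 + 0.968) / (1 + (-0.582)·0.968) = 0.3865/0.4363 = 0.8857.
Compose with the further object (u' = 0.587 in the shock front frame): u_3 = (0.587 + 0.886) / (1 + 0.587·0.886) = 1.4727/1.5199 = 0.9690.

+0.969c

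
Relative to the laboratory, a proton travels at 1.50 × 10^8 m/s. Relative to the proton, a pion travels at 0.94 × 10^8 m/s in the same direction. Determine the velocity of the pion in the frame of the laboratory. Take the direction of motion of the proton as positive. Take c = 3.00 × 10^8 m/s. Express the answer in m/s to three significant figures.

In units of c (dividing by 3.00 × 10^8 m/s): v = 0.500, u' = 0.313.
u = (u' + v)/(1 + u'v/c²):
u = (0.313 + 0.500) / (1 + 0.313·0.500) = 0.8133/1.1567 = 0.7032
(Galilean addition would give +0.813c.)
Converting back: u = 0.7032 × 3.00 × 10^8 m/s.

2.11 × 10^8 m/s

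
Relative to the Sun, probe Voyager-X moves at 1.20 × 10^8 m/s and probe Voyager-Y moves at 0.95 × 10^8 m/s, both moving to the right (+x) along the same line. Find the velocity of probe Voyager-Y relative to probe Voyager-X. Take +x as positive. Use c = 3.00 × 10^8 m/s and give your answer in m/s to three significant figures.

-2.86 × 10^7 m/s

β_A = 0.400, β_B = 0.317 (dividing each by c = 3.00 × 10^8 m/s).
Transform to A's frame with the inverse velocity-addition law: u' = (u − v)/(1 − uv/c²), taking u = β_B and v = β_A.
u' = (0.317 − 0.400) / (1 − (0.400)(0.317)) = -0.0833/0.8733 = -0.0954.
u' = -0.0954 × 3.00 × 10^8 m/s.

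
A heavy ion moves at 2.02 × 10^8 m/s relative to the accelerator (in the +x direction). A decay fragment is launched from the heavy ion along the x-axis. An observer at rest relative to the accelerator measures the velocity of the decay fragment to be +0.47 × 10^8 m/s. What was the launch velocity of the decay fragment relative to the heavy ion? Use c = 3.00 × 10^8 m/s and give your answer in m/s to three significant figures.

v = 0.673c, u = 0.157c.
Invert the composition law: u' = (u − v)/(1 − uv/c²).
u' = (0.157 − 0.673) / (1 − (0.157)(0.673)) = -0.5167/0.8945 = -0.5776.
u' = -0.5776 × 3.00 × 10^8 m/s.

-1.73 × 10^8 m/s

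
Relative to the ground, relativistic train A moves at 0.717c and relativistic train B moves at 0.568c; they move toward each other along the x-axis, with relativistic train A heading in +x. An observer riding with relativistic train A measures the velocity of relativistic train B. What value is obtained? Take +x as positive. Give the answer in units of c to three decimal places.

-0.913c

β_A = 0.717, β_B = -0.568.
Transform to A's frame with the inverse velocity-addition law: u' = (u − v)/(1 − uv/c²), taking u = β_B and v = β_A.
u' = (-0.568 − 0.717) / (1 − (0.717)(-0.568)) = -1.2850/1.4073 = -0.9131.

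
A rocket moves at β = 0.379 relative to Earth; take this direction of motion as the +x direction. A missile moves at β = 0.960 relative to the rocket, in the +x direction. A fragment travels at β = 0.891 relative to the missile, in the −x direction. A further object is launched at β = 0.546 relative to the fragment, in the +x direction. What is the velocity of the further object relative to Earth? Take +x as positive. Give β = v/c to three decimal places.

β = +0.911

Apply u = (u' + v)/(1 + u'v/c²) successively, working outward toward Earth.
Start: velocity of the rocket relative to Earth = 0.3790c.
Compose with the missile (u' = 0.960 in the rocket frame): u_1 = (0.960 + 0.379) / (1 + 0.960·0.379) = 1.3390/1.3638 = 0.9818.
Compose with the fragment (u' = -0.891 in the missile frame): u_2 = (-0.891 + 0.982) / (1 + (-0.891)·0.982) = 0.0908/0.1252 = 0.7250.
Compose with the further object (u' = 0.546 in the fragment frame): u_3 = (0.546 + 0.725) / (1 + 0.546·0.725) = 1.2710/1.3958 = 0.9105.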